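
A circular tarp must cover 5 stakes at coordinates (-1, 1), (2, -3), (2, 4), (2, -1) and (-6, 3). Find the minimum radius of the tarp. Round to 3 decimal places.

The minimum enclosing circle is determined by three boundary points: (2, -3), (2, 4), (-6, 3).
Their circumcentre is (-1.625, 0.5) with r² = 25.390625.
The farthest remaining point (2, -1) is at distance² 15.390625 ≤ 25.390625.
r = √(25.390625) ≈ 5.039.

5.039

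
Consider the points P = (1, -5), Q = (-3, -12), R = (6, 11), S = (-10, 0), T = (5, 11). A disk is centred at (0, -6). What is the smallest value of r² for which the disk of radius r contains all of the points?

325

The required radius is the distance from (0, -6) to the farthest point.
Squared distances: 2, 45, 325, 136, 314.
Maximum is 325, attained at R.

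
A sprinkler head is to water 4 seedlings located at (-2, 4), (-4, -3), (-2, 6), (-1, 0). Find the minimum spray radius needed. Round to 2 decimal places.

The farthest pair is (-4, -3)–(-2, 6) with squared distance 85. The circle on this segment as diameter has centre (-3, 1.5) and r² = 85/4 = 21.25.
Check (-2, 4): distance² to centre = 7.25 ≤ 21.25, so it lies inside.
All remaining points lie in this disk, and no smaller disk contains both endpoints, so this is the minimum enclosing circle.
r = √(21.25) ≈ 4.61.

4.61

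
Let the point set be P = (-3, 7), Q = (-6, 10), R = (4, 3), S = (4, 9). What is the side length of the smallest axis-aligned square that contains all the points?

10

The bounding box has width 10 and height 7.
An axis-aligned square enclosing the set must have side ≥ max(width, height).
So the minimum side is max(10, 7) = 10.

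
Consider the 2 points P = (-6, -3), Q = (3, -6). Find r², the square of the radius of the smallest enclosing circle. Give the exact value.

The smallest circle enclosing two points has them as diameter endpoints.
Centre = midpoint = (-1.5, -4.5); r² = |PQ|²/4 = 90/4 = 22.5.

22.5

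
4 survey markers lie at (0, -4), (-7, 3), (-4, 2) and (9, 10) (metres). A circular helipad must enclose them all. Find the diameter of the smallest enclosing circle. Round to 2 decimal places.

By Welzl's lemma the MEC is supported by two points (diametrically opposite) or three points (on a circumcircle).
The minimum enclosing circle is determined by three boundary points: (0, -4), (-7, 3), (9, 10).
Their circumcentre is (81/46, 219/46) with r² = 84485/1058.
The farthest remaining point (-4, 2) is at distance² 43177/1058 ≤ 84485/1058.
Diameter = 2r = 2√(84485/1058) ≈ 17.87.

17.87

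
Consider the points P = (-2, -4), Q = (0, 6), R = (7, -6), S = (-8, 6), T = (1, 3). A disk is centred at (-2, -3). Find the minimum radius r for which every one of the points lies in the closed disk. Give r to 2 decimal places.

The required radius is the distance from (-2, -3) to the farthest point.
Squared distances: 1, 85, 90, 117, 45.
Maximum is 117, attained at S.
r = √117 ≈ 10.82.

10.82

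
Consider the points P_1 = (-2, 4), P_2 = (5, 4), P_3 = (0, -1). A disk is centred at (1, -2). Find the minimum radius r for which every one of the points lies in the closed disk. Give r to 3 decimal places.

7.211

The required radius is the distance from (1, -2) to the farthest point.
Squared distances: 45, 52, 2.
Maximum is 52, attained at P_2.
r = √52 ≈ 7.211.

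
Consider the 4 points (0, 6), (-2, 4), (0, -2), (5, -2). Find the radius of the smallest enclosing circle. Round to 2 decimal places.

4.73

The minimum enclosing circle of a finite set is fixed by two of the points (as a diameter) or three (as a circumcircle).
The minimum enclosing circle is determined by three boundary points: (0, 6), (-2, 4), (5, -2).
Their circumcentre is (57/26, 47/26) with r² = 7565/338.
The farthest remaining point (0, -2) is at distance² 6525/338 ≤ 7565/338.
r = √(7565/338) ≈ 4.73.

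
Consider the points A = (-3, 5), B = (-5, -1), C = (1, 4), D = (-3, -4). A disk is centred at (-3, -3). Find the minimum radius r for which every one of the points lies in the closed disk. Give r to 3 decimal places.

The required radius is the distance from (-3, -3) to the farthest point.
Squared distances: 64, 8, 65, 1.
Maximum is 65, attained at C.
r = √65 ≈ 8.062.

8.062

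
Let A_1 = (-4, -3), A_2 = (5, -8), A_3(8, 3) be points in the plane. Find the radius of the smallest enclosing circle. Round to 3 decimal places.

6.908

Side lengths²: A_1A_2² = 106, A_1A_3² = 180, A_2A_3² = 130.
Since A_1A_3² = 180 < 130 + 106 = 236, the triangle is acute, so the smallest enclosing circle is the circumcircle.
Circumcentre = (52/19, -28/19), r² = 17225/361.
r = √(17225/361) ≈ 6.908.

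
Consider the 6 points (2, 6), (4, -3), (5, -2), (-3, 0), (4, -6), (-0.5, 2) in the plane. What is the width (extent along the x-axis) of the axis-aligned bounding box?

max x = 5, min x = -3, so width = 8.

8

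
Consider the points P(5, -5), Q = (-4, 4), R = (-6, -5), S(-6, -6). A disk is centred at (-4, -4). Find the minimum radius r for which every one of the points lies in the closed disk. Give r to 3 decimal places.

The required radius is the distance from (-4, -4) to the farthest point.
Squared distances: 82, 64, 5, 8.
Maximum is 82, attained at P.
r = √82 ≈ 9.055.

9.055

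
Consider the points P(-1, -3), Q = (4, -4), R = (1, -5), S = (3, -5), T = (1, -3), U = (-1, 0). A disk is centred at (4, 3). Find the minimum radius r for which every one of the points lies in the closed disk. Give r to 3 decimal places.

The required radius is the distance from (4, 3) to the farthest point.
Squared distances: 61, 49, 73, 65, 45, 34.
Maximum is 73, attained at R.
r = √73 ≈ 8.544.

8.544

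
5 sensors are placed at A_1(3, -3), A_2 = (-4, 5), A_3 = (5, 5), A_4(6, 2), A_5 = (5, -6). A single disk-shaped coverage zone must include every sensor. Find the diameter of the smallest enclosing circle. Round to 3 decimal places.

14.213

The farthest pair is A_2–A_5 with squared distance 202. The circle on this segment as diameter has centre (0.5, -0.5) and r² = 202/4 = 50.5.
Check A_1: distance² to centre = 12.5 ≤ 50.5, so it lies inside.
All remaining points lie in this disk, and no smaller disk contains both endpoints, so this is the minimum enclosing circle.
Diameter = 2r = 2√(50.5) ≈ 14.213.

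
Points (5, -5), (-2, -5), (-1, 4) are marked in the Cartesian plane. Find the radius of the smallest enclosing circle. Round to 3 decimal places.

5.442

Call the three points A, B, C in the order given.
Side lengths²: AB² = 49, AC² = 117, BC² = 82.
Since AC² = 117 < 82 + 49 = 131, the triangle is acute, so the smallest enclosing circle is the circumcircle.
Circumcentre = (1.5, -5/6), r² = 533/18.
r = √(533/18) ≈ 5.442.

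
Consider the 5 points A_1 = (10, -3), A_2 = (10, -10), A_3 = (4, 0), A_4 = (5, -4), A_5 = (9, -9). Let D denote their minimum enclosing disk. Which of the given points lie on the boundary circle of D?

A_2, A_3

By Welzl's lemma the MEC is supported by two points (diametrically opposite) or three points (on a circumcircle).
The farthest pair is A_2–A_3 with squared distance 136. The circle on this segment as diameter has centre (7, -5) and r² = 136/4 = 34.
Check A_1: distance² to centre = 13 ≤ 34, so it lies inside.
All remaining points lie in this disk, and no smaller disk contains both endpoints, so this is the minimum enclosing circle.
The points at distance exactly r from the centre are A_2, A_3 — 2 points.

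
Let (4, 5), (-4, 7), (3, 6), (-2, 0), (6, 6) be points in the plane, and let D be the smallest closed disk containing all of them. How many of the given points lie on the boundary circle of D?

3

By Welzl's lemma the MEC is supported by two points (diametrically opposite) or three points (on a circumcircle).
The minimum enclosing circle is determined by three boundary points: (-4, 7), (-2, 0), (6, 6).
Their circumcentre is (55/68, 78/17) with r² = 133825/4624.
The farthest remaining point (4, 5) is at distance² 47873/4624 ≤ 133825/4624.
The points at distance exactly r from the centre are (-4, 7), (-2, 0), (6, 6) — 3 points.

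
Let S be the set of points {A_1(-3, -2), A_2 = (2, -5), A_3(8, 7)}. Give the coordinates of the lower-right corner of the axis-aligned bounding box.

(8, -5)

x-range [-3, 8], y-range [-5, 7].
The lower-right corner is (8, -5).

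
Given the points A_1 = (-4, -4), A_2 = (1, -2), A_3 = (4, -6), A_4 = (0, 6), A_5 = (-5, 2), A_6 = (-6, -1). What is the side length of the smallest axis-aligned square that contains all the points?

12

The bounding box has width 10 and height 12.
An axis-aligned square enclosing the set must have side ≥ max(width, height).
So the minimum side is max(10, 12) = 12.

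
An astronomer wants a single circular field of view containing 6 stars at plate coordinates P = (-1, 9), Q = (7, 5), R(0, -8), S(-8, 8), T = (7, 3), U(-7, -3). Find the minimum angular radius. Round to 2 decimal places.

By Welzl's lemma the MEC is supported by two points (diametrically opposite) or three points (on a circumcircle).
The minimum enclosing circle is determined by three boundary points: Q, R, S.
Their circumcentre is (-14/9, 11/9) with r² = 7085/81.
The farthest remaining point T is at distance² 6185/81 ≤ 7085/81.
r = √(7085/81) ≈ 9.35.

9.35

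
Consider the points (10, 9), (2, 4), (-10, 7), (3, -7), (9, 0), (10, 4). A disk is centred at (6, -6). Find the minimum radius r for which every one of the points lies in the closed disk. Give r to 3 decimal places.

The required radius is the distance from (6, -6) to the farthest point.
Squared distances: 241, 116, 425, 10, 45, 116.
Maximum is 425, attained at (-10, 7).
r = √425 ≈ 20.616.

20.616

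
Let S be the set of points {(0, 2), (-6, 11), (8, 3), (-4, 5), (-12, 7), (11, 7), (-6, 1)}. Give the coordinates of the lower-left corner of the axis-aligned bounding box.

(-12, 1)

x-range [-12, 11], y-range [1, 11].
The lower-left corner is (-12, 1).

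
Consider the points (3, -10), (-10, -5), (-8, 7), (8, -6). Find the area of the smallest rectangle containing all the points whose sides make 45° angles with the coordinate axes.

246.5

In coordinates u = x + y, v = x − y the rectangle is axis-aligned; the map (x,y)→(u,v) scales areas by 2.
u-values: -7, -15, -1, 2; range = 2 − (-15) = 17.
v-values: 13, -5, -15, 14; range = 14 − (-15) = 29.
Area = (17 × 29) / 2 = 246.5.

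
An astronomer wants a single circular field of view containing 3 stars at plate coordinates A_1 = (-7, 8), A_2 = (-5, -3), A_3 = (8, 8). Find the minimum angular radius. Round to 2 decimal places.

Side lengths²: A_1A_2² = 125, A_1A_3² = 225, A_2A_3² = 290.
Since A_2A_3² = 290 < 225 + 125 = 350, the triangle is acute, so the smallest enclosing circle is the circumcircle.
Circumcentre = (0.5, 81/22), r² = 18125/242.
r = √(18125/242) ≈ 8.65.

8.65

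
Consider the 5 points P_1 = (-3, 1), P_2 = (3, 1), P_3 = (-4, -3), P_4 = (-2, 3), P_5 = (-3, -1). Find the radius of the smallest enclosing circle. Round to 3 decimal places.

4.038

By Welzl's lemma the MEC is supported by two points (diametrically opposite) or three points (on a circumcircle).
The minimum enclosing circle is determined by three boundary points: P_2, P_3, P_4.
Their circumcentre is (-21/34, -27/34) with r² = 9425/578.
The farthest remaining point P_1 is at distance² 5141/578 ≤ 9425/578.
r = √(9425/578) ≈ 4.038.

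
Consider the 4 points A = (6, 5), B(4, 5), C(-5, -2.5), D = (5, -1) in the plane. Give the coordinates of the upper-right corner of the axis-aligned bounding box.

x-range [-5, 6], y-range [-2.5, 5].
The upper-right corner is (6, 5).

(6, 5)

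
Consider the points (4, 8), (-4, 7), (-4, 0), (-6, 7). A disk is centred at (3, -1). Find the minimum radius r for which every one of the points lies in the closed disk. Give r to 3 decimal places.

The required radius is the distance from (3, -1) to the farthest point.
Squared distances: 82, 113, 50, 145.
Maximum is 145, attained at (-6, 7).
r = √145 ≈ 12.042.

12.042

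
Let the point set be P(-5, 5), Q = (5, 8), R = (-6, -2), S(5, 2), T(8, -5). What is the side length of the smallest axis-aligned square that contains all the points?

14

The bounding box has width 14 and height 13.
An axis-aligned square enclosing the set must have side ≥ max(width, height).
So the minimum side is max(14, 13) = 14.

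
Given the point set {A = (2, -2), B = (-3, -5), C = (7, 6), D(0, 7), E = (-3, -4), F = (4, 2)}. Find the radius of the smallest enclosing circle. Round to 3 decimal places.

7.433

The farthest pair is B–C with squared distance 221. The circle on this segment as diameter has centre (2, 0.5) and r² = 221/4 = 55.25.
Check A: distance² to centre = 6.25 ≤ 55.25, so it lies inside.
All remaining points lie in this disk, and no smaller disk contains both endpoints, so this is the minimum enclosing circle.
r = √(55.25) ≈ 7.433.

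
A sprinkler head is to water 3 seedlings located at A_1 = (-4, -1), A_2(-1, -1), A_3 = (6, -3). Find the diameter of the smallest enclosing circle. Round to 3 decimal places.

Side lengths²: A_1A_2² = 9, A_1A_3² = 104, A_2A_3² = 53.
Since A_1A_3² = 104 ≥ 53 + 9 = 62, the angle opposite A_1A_3 is not acute, so the smallest enclosing circle has A_1A_3 as diameter.
Centre = midpoint of A_1A_3 = (1, -2), r² = 104/4 = 26.
Diameter = 2r = 2√26 ≈ 10.198.

10.198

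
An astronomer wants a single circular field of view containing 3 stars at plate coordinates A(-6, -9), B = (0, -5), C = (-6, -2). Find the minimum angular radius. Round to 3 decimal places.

4.031

Side lengths²: AB² = 52, AC² = 49, BC² = 45.
Since AB² = 52 < 49 + 45 = 94, the triangle is acute, so the smallest enclosing circle is the circumcircle.
Circumcentre = (-4, -5.5), r² = 16.25.
r = √(16.25) ≈ 4.031.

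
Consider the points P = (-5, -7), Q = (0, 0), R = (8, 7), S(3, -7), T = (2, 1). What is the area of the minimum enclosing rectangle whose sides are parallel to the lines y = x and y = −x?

135

In coordinates u = x + y, v = x − y the rectangle is axis-aligned; the map (x,y)→(u,v) scales areas by 2.
u-values: -12, 0, 15, -4, 3; range = 15 − (-12) = 27.
v-values: 2, 0, 1, 10, 1; range = 10 − 0 = 10.
Area = (27 × 10) / 2 = 135.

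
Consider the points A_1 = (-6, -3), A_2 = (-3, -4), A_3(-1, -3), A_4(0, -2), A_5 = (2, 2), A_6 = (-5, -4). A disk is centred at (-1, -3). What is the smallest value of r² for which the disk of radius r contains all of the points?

34

The required radius is the distance from (-1, -3) to the farthest point.
Squared distances: 25, 5, 0, 2, 34, 17.
Maximum is 34, attained at A_5.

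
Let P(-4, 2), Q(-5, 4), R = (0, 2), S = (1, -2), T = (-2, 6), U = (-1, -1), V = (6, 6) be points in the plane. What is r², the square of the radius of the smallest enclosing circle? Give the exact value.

11125/338

The minimum enclosing circle is determined by three boundary points: Q, S, V.
Their circumcentre is (19/26, 97/26) with r² = 11125/338.
The farthest remaining point P is at distance² 8577/338 ≤ 11125/338.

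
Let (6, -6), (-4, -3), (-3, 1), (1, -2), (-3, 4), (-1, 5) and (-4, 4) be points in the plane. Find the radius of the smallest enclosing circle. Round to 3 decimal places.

The minimum enclosing circle of a finite set is fixed by two of the points (as a diameter) or three (as a circumcircle).
The farthest pair is (6, -6)–(-4, 4) with squared distance 200. The circle on this segment as diameter has centre (1, -1) and r² = 200/4 = 50.
Check (-4, -3): distance² to centre = 29 ≤ 50, so it lies inside.
All remaining points lie in this disk, and no smaller disk contains both endpoints, so this is the minimum enclosing circle.
r = √50 ≈ 7.071.

7.071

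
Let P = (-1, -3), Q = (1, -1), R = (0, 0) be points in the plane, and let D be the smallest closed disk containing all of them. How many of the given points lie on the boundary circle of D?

3

Side lengths²: PQ² = 8, PR² = 10, QR² = 2.
Since PR² = 10 ≥ 8 + 2 = 10, the angle opposite PR is not acute, so the smallest enclosing circle has PR as diameter.
Centre = midpoint of PR = (-0.5, -1.5), r² = 10/4 = 2.5.
The points at distance exactly r from the centre are P, Q, R — 3 points.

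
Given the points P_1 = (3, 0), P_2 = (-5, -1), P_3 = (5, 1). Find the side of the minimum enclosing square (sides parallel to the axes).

10

The bounding box has width 10 and height 2.
An axis-aligned square enclosing the set must have side ≥ max(width, height).
So the minimum side is max(10, 2) = 10.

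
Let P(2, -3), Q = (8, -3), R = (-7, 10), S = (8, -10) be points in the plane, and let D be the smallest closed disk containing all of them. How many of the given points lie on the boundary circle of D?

2

The farthest pair is R–S with squared distance 625. The circle on this segment as diameter has centre (0.5, 0) and r² = 625/4 = 156.25.
Check P: distance² to centre = 11.25 ≤ 156.25, so it lies inside.
All remaining points lie in this disk, and no smaller disk contains both endpoints, so this is the minimum enclosing circle.
The points at distance exactly r from the centre are R, S — 2 points.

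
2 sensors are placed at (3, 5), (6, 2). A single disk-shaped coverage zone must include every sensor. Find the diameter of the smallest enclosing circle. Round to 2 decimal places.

The smallest circle enclosing two points has them as diameter endpoints.
Centre = midpoint = (4.5, 3.5); r² = |(3, 5)−(6, 2)|²/4 = 18/4 = 4.5.
Diameter = 2r = 2√(4.5) ≈ 4.24.

4.24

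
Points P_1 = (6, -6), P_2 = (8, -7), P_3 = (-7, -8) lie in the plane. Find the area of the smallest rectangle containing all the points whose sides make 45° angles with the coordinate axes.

112

In coordinates u = x + y, v = x − y the rectangle is axis-aligned; the map (x,y)→(u,v) scales areas by 2.
u-values: 0, 1, -15; range = 1 − (-15) = 16.
v-values: 12, 15, 1; range = 15 − 1 = 14.
Area = (16 × 14) / 2 = 112.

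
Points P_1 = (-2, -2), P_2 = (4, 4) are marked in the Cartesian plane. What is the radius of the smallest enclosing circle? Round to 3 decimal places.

4.243

The smallest circle enclosing two points has them as diameter endpoints.
Centre = midpoint = (1, 1); r² = |P_1P_2|²/4 = 72/4 = 18.
r = √18 ≈ 4.243.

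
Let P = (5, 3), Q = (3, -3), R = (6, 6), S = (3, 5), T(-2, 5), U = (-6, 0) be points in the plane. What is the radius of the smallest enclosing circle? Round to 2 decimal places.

The minimum enclosing circle of a finite set is fixed by two of the points (as a diameter) or three (as a circumcircle).
The farthest pair is R–U with squared distance 180. The circle on this segment as diameter has centre (0, 3) and r² = 180/4 = 45.
Check P: distance² to centre = 25 ≤ 45, so it lies inside.
All remaining points lie in this disk, and no smaller disk contains both endpoints, so this is the minimum enclosing circle.
r = √45 ≈ 6.71.

6.71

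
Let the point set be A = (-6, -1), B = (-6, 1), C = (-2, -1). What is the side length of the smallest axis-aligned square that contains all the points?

4

The bounding box has width 4 and height 2.
An axis-aligned square enclosing the set must have side ≥ max(width, height).
So the minimum side is max(4, 2) = 4.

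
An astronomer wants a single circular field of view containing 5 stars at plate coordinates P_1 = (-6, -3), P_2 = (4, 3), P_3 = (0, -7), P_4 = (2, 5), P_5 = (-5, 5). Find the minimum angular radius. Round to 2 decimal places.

By Welzl's lemma the MEC is supported by two points (diametrically opposite) or three points (on a circumcircle).
The minimum enclosing circle is determined by three boundary points: P_3, P_4, P_5.
Their circumcentre is (-1.5, -7/12) with r² = 6253/144.
The farthest remaining point P_2 is at distance² 6205/144 ≤ 6253/144.
r = √(6253/144) ≈ 6.59.

6.59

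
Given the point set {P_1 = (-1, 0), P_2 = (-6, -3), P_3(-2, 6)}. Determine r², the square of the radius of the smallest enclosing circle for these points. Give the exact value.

24.25

Side lengths²: P_1P_2² = 34, P_1P_3² = 37, P_2P_3² = 97.
Since P_2P_3² = 97 ≥ 37 + 34 = 71, the angle opposite P_2P_3 is not acute, so the smallest enclosing circle has P_2P_3 as diameter.
Centre = midpoint of P_2P_3 = (-4, 1.5), r² = 97/4 = 24.25.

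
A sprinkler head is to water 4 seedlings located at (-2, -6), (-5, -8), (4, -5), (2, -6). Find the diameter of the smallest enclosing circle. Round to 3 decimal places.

A smallest enclosing disk is always determined by at most three of the input points on its boundary.
The farthest pair is (-5, -8)–(4, -5) with squared distance 90. The circle on this segment as diameter has centre (-0.5, -6.5) and r² = 90/4 = 22.5.
Check (-2, -6): distance² to centre = 2.5 ≤ 22.5, so it lies inside.
All remaining points lie in this disk, and no smaller disk contains both endpoints, so this is the minimum enclosing circle.
Diameter = 2r = 2√(22.5) ≈ 9.487.

9.487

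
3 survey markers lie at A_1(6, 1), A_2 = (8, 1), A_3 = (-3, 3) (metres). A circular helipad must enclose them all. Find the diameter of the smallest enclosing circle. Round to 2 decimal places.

11.18

Side lengths²: A_1A_2² = 4, A_1A_3² = 85, A_2A_3² = 125.
Since A_2A_3² = 125 ≥ 85 + 4 = 89, the angle opposite A_2A_3 is not acute, so the smallest enclosing circle has A_2A_3 as diameter.
Centre = midpoint of A_2A_3 = (2.5, 2), r² = 125/4 = 31.25.
Diameter = 2r = 2√(31.25) ≈ 11.18.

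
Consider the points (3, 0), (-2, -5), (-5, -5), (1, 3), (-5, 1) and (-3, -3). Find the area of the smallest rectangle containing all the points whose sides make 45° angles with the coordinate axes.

63

In coordinates u = x + y, v = x − y the rectangle is axis-aligned; the map (x,y)→(u,v) scales areas by 2.
u-values: 3, -7, -10, 4, -4, -6; range = 4 − (-10) = 14.
v-values: 3, 3, 0, -2, -6, 0; range = 3 − (-6) = 9.
Area = (14 × 9) / 2 = 63.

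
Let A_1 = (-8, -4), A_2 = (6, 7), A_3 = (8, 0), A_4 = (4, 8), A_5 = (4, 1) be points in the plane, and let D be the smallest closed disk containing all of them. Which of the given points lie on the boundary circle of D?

By Welzl's lemma the MEC is supported by two points (diametrically opposite) or three points (on a circumcircle).
The minimum enclosing circle is determined by three boundary points: A_1, A_2, A_3.
Their circumcentre is (-49/60, 19/15) with r² = 285617/3600.
The farthest remaining point A_4 is at distance² 246737/3600 ≤ 285617/3600.
The points at distance exactly r from the centre are A_1, A_2, A_3 — 3 points.

A_1, A_2, A_3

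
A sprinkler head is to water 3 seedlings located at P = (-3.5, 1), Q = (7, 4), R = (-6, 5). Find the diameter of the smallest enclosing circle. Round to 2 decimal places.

13.04

Side lengths²: PQ² = 119.25, PR² = 22.25, QR² = 170.
Since QR² = 170 ≥ 119.25 + 22.25 = 141.5, the angle opposite QR is not acute, so the smallest enclosing circle has QR as diameter.
Centre = midpoint of QR = (0.5, 4.5), r² = 170/4 = 42.5.
Diameter = 2r = 2√(42.5) ≈ 13.04.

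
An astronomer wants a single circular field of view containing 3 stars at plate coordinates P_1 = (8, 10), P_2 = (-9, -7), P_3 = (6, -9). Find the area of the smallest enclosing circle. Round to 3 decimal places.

454.308

Side lengths²: P_1P_2² = 578, P_1P_3² = 365, P_2P_3² = 229.
Since P_1P_2² = 578 < 365 + 229 = 594, the triangle is acute, so the smallest enclosing circle is the circumcircle.
Circumcentre = (-9/34, 43/34), r² = 83585/578.
Area = π·r² = π·83585/578 ≈ 454.308.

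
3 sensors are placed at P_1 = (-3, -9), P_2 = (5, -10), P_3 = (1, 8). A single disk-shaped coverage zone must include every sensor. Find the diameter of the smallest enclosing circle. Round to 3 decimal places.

Side lengths²: P_1P_2² = 65, P_1P_3² = 305, P_2P_3² = 340.
Since P_2P_3² = 340 < 305 + 65 = 370, the triangle is acute, so the smallest enclosing circle is the circumcircle.
Circumcentre = (57/28, -17/14), r² = 67405/784.
Diameter = 2r = 2√(67405/784) ≈ 18.545.

18.545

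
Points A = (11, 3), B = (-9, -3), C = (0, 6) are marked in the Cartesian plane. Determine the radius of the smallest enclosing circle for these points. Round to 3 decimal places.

Side lengths²: AB² = 436, AC² = 130, BC² = 162.
Since AB² = 436 ≥ 162 + 130 = 292, the angle opposite AB is not acute, so the smallest enclosing circle has AB as diameter.
Centre = midpoint of AB = (1, 0), r² = 436/4 = 109.
r = √109 ≈ 10.440.

10.440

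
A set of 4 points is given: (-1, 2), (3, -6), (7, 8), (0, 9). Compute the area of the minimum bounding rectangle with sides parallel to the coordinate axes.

120

x ranges over [-1, 7], width 8.
y ranges over [-6, 9], height 15.
Area = 8 × 15 = 120.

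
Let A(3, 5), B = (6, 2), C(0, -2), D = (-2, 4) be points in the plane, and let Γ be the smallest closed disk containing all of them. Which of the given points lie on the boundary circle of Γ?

By Welzl's lemma the MEC is supported by two points (diametrically opposite) or three points (on a circumcircle).
The minimum enclosing circle is determined by three boundary points: B, C, D.
Their circumcentre is (19/11, 21/11) with r² = 2210/121.
The farthest remaining point A is at distance² 1352/121 ≤ 2210/121.
The points at distance exactly r from the centre are B, C, D — 3 points.

B, C, D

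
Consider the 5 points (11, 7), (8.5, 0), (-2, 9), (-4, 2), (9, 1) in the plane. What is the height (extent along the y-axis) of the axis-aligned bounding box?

9

max y = 9, min y = 0, so height = 9.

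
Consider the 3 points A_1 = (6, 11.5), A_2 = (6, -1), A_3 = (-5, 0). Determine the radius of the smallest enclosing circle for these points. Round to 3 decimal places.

7.990

Side lengths²: A_1A_2² = 156.25, A_1A_3² = 253.25, A_2A_3² = 122.
Since A_1A_3² = 253.25 < 156.25 + 122 = 278.25, the triangle is acute, so the smallest enclosing circle is the circumcircle.
Circumcentre = (45/44, 5.25), r² = 61793/968.
r = √(61793/968) ≈ 7.990.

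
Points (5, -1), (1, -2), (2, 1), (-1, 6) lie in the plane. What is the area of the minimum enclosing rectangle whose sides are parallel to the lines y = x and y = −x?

39

In coordinates u = x + y, v = x − y the rectangle is axis-aligned; the map (x,y)→(u,v) scales areas by 2.
u-values: 4, -1, 3, 5; range = 5 − (-1) = 6.
v-values: 6, 3, 1, -7; range = 6 − (-7) = 13.
Area = (6 × 13) / 2 = 39.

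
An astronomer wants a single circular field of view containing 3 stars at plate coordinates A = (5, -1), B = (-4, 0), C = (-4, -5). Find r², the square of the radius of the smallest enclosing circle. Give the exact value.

3977/162

Side lengths²: AB² = 82, AC² = 97, BC² = 25.
Since AC² = 97 < 82 + 25 = 107, the triangle is acute, so the smallest enclosing circle is the circumcircle.
Circumcentre = (5/18, -2.5), r² = 3977/162.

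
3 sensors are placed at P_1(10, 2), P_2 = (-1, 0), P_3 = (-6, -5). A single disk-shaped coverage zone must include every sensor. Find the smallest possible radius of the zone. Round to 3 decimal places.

Side lengths²: P_1P_2² = 125, P_1P_3² = 305, P_2P_3² = 50.
Since P_1P_3² = 305 ≥ 125 + 50 = 175, the angle opposite P_1P_3 is not acute, so the smallest enclosing circle has P_1P_3 as diameter.
Centre = midpoint of P_1P_3 = (2, -1.5), r² = 305/4 = 76.25.
r = √(76.25) ≈ 8.732.

8.732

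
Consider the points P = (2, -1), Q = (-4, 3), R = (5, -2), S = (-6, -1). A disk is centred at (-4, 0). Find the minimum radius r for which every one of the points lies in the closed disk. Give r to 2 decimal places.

9.22

The required radius is the distance from (-4, 0) to the farthest point.
Squared distances: 37, 9, 85, 5.
Maximum is 85, attained at R.
r = √85 ≈ 9.22.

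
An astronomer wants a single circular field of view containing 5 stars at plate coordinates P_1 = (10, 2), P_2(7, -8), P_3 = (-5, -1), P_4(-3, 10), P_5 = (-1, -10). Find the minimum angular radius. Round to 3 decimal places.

By Welzl's lemma the MEC is supported by two points (diametrically opposite) or three points (on a circumcircle).
The minimum enclosing circle is determined by three boundary points: P_2, P_4, P_5.
Their circumcentre is (28/41, 11/41) with r² = 182002/1681.
The farthest remaining point P_1 is at distance² 150965/1681 ≤ 182002/1681.
r = √(182002/1681) ≈ 10.405.

10.405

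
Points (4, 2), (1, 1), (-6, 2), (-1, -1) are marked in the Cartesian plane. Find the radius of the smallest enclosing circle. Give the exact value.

By Welzl's lemma the MEC is supported by two points (diametrically opposite) or three points (on a circumcircle).
The farthest pair is (4, 2)–(-6, 2) with squared distance 100. The circle on this segment as diameter has centre (-1, 2) and r² = 100/4 = 25.
Check (1, 1): distance² to centre = 5 ≤ 25, so it lies inside.
All remaining points lie in this disk, and no smaller disk contains both endpoints, so this is the minimum enclosing circle.
r = √25 = 5.

5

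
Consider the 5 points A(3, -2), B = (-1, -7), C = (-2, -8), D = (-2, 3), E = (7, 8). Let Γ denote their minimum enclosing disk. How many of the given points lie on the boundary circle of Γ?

2

The farthest pair is C–E with squared distance 337. The circle on this segment as diameter has centre (2.5, 0) and r² = 337/4 = 84.25.
Check A: distance² to centre = 4.25 ≤ 84.25, so it lies inside.
All remaining points lie in this disk, and no smaller disk contains both endpoints, so this is the minimum enclosing circle.
The points at distance exactly r from the centre are C, E — 2 points.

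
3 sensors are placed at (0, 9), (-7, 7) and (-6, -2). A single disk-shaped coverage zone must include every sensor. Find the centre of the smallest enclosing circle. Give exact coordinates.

Call the three points A, B, C in the order given.
Side lengths²: AB² = 53, AC² = 157, BC² = 82.
Since AC² = 157 ≥ 82 + 53 = 135, the angle opposite AC is not acute, so the smallest enclosing circle has AC as diameter.
Centre = midpoint of AC = (-3, 3.5), r² = 157/4 = 39.25.
Centre = (-3, 3.5).

(-3, 3.5)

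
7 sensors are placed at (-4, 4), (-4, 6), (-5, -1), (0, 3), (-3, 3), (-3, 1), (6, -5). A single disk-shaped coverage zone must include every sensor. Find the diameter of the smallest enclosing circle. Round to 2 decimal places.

The farthest pair is (-4, 6)–(6, -5) with squared distance 221. The circle on this segment as diameter has centre (1, 0.5) and r² = 221/4 = 55.25.
Check (-4, 4): distance² to centre = 37.25 ≤ 55.25, so it lies inside.
All remaining points lie in this disk, and no smaller disk contains both endpoints, so this is the minimum enclosing circle.
Diameter = 2r = 2√(55.25) ≈ 14.87.

14.87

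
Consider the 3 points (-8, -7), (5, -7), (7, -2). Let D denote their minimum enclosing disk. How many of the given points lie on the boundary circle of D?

Call the three points A, B, C in the order given.
Side lengths²: AB² = 169, AC² = 250, BC² = 29.
Since AC² = 250 ≥ 169 + 29 = 198, the angle opposite AC is not acute, so the smallest enclosing circle has AC as diameter.
Centre = midpoint of AC = (-0.5, -4.5), r² = 250/4 = 62.5.
The points at distance exactly r from the centre are (-8, -7), (7, -2) — 2 points.

2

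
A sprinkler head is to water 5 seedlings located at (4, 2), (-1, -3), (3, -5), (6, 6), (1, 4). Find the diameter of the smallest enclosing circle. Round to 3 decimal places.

A smallest enclosing disk is always determined by at most three of the input points on its boundary.
The minimum enclosing circle is determined by three boundary points: (-1, -3), (3, -5), (6, 6).
Their circumcentre is (3.4, 0.8) with r² = 33.8.
The farthest remaining point (1, 4) is at distance² 16 ≤ 33.8.
Diameter = 2r = 2√(33.8) ≈ 11.628.

11.628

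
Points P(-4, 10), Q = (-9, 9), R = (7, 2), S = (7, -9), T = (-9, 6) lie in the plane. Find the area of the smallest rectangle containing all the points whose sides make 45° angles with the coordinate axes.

In coordinates u = x + y, v = x − y the rectangle is axis-aligned; the map (x,y)→(u,v) scales areas by 2.
u-values: 6, 0, 9, -2, -3; range = 9 − (-3) = 12.
v-values: -14, -18, 5, 16, -15; range = 16 − (-18) = 34.
Area = (12 × 34) / 2 = 204.

204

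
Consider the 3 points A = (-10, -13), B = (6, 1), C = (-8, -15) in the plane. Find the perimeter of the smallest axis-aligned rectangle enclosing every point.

64

Width = max x − min x = 6 − (-10) = 16.
Height = max y − min y = 1 − (-15) = 16.
Perimeter = 2(16 + 16) = 64.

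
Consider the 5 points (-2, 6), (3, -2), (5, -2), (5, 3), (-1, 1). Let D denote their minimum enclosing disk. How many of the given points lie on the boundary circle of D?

By Welzl's lemma the MEC is supported by two points (diametrically opposite) or three points (on a circumcircle).
The farthest pair is (-2, 6)–(5, -2) with squared distance 113. The circle on this segment as diameter has centre (1.5, 2) and r² = 113/4 = 28.25.
Check (3, -2): distance² to centre = 18.25 ≤ 28.25, so it lies inside.
All remaining points lie in this disk, and no smaller disk contains both endpoints, so this is the minimum enclosing circle.
The points at distance exactly r from the centre are (-2, 6), (5, -2) — 2 points.

2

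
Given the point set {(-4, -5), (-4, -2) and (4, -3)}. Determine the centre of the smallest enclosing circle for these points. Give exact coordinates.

(-0.125, -3.5)

Call the three points A, B, C in the order given.
Side lengths²: AB² = 9, AC² = 68, BC² = 65.
Since AC² = 68 < 65 + 9 = 74, the triangle is acute, so the smallest enclosing circle is the circumcircle.
Circumcentre = (-0.125, -3.5), r² = 17.265625.
Centre = (-0.125, -3.5).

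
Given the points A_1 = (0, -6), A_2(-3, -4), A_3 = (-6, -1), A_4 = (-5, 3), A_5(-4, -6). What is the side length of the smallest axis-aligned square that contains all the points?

9

The bounding box has width 6 and height 9.
An axis-aligned square enclosing the set must have side ≥ max(width, height).
So the minimum side is max(6, 9) = 9.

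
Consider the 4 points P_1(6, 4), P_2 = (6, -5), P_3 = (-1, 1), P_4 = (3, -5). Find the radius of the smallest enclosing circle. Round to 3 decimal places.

The minimum enclosing circle of a finite set is fixed by two of the points (as a diameter) or three (as a circumcircle).
The minimum enclosing circle is determined by three boundary points: P_1, P_2, P_3.
Their circumcentre is (53/14, -0.5) with r² = 2465/98.
The farthest remaining point P_4 is at distance² 2045/98 ≤ 2465/98.
r = √(2465/98) ≈ 5.015.

5.015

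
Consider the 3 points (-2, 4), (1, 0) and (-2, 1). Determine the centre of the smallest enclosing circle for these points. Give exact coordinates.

(-0.5, 2)

Call the three points A, B, C in the order given.
Side lengths²: AB² = 25, AC² = 9, BC² = 10.
Since AB² = 25 ≥ 10 + 9 = 19, the angle opposite AB is not acute, so the smallest enclosing circle has AB as diameter.
Centre = midpoint of AB = (-0.5, 2), r² = 25/4 = 6.25.
Centre = (-0.5, 2).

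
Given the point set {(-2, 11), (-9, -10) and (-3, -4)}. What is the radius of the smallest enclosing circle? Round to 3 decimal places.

11.068

Call the three points A, B, C in the order given.
Side lengths²: AB² = 490, AC² = 226, BC² = 72.
Since AB² = 490 ≥ 226 + 72 = 298, the angle opposite AB is not acute, so the smallest enclosing circle has AB as diameter.
Centre = midpoint of AB = (-5.5, 0.5), r² = 490/4 = 122.5.
r = √(122.5) ≈ 11.068.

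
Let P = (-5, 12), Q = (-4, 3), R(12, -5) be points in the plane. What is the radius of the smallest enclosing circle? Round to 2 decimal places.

Side lengths²: PQ² = 82, PR² = 578, QR² = 320.
Since PR² = 578 ≥ 320 + 82 = 402, the angle opposite PR is not acute, so the smallest enclosing circle has PR as diameter.
Centre = midpoint of PR = (3.5, 3.5), r² = 578/4 = 144.5.
r = √(144.5) ≈ 12.02.

12.02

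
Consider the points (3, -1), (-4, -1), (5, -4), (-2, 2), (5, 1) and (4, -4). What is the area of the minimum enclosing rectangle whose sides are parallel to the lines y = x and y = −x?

In coordinates u = x + y, v = x − y the rectangle is axis-aligned; the map (x,y)→(u,v) scales areas by 2.
u-values: 2, -5, 1, 0, 6, 0; range = 6 − (-5) = 11.
v-values: 4, -3, 9, -4, 4, 8; range = 9 − (-4) = 13.
Area = (11 × 13) / 2 = 71.5.

71.5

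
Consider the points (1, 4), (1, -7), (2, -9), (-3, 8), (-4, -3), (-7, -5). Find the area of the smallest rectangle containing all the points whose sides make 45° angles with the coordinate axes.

187

In coordinates u = x + y, v = x − y the rectangle is axis-aligned; the map (x,y)→(u,v) scales areas by 2.
u-values: 5, -6, -7, 5, -7, -12; range = 5 − (-12) = 17.
v-values: -3, 8, 11, -11, -1, -2; range = 11 − (-11) = 22.
Area = (17 × 22) / 2 = 187.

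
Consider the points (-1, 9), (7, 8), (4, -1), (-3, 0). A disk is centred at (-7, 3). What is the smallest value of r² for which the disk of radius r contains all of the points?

The required radius is the distance from (-7, 3) to the farthest point.
Squared distances: 72, 221, 137, 25.
Maximum is 221, attained at (7, 8).

221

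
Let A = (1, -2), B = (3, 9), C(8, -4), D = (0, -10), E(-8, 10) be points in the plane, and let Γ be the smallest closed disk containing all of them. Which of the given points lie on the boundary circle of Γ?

By Welzl's lemma the MEC is supported by two points (diametrically opposite) or three points (on a circumcircle).
The minimum enclosing circle is determined by three boundary points: C, D, E.
Their circumcentre is (-49/26, 11/13) with r² = 81925/676.
The farthest remaining point B is at distance² 61073/676 ≤ 81925/676.
The points at distance exactly r from the centre are C, D, E — 3 points.

C, D, E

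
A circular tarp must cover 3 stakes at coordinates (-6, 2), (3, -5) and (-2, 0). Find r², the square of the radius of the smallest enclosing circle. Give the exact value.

Call the three points A, B, C in the order given.
Side lengths²: AB² = 130, AC² = 20, BC² = 50.
Since AB² = 130 ≥ 50 + 20 = 70, the angle opposite AB is not acute, so the smallest enclosing circle has AB as diameter.
Centre = midpoint of AB = (-1.5, -1.5), r² = 130/4 = 32.5.

32.5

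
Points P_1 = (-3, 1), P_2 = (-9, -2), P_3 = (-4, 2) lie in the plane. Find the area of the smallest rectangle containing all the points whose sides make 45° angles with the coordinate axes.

In coordinates u = x + y, v = x − y the rectangle is axis-aligned; the map (x,y)→(u,v) scales areas by 2.
u-values: -2, -11, -2; range = -2 − (-11) = 9.
v-values: -4, -7, -6; range = -4 − (-7) = 3.
Area = (9 × 3) / 2 = 13.5.

13.5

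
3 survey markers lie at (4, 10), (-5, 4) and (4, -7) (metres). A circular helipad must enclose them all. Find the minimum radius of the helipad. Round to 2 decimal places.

Call the three points A, B, C in the order given.
Side lengths²: AB² = 117, AC² = 289, BC² = 202.
Since AC² = 289 < 202 + 117 = 319, the triangle is acute, so the smallest enclosing circle is the circumcircle.
Circumcentre = (19/6, 1.5), r² = 1313/18.
r = √(1313/18) ≈ 8.54.

8.54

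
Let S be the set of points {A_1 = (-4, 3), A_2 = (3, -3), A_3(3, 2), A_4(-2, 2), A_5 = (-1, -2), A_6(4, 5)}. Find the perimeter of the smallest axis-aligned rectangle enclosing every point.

32

Width = max x − min x = 4 − (-4) = 8.
Height = max y − min y = 5 − (-3) = 8.
Perimeter = 2(8 + 8) = 32.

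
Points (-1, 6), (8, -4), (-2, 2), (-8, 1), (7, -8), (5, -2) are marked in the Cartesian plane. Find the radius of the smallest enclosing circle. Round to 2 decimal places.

A smallest enclosing disk is always determined by at most three of the input points on its boundary.
The minimum enclosing circle is determined by three boundary points: (-1, 6), (-8, 1), (7, -8).
Their circumcentre is (-1/23, -63/23) with r² = 40885/529.
The farthest remaining point (8, -4) is at distance² 35066/529 ≤ 40885/529.
r = √(40885/529) ≈ 8.79.

8.79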